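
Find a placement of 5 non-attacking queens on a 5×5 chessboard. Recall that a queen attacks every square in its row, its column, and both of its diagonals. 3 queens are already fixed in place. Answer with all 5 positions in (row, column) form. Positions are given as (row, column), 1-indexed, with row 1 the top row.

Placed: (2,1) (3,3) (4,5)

Row 1: attacked by (2,1)→{1,2}; (3,3)→{1,3,5}; (4,5)→{2,5}. Safe: 4. Place at column 4.
Row 5: attacked by (1,4)→{4}; (2,1)→{1,4}; (3,3)→{1,3,5}; (4,5)→{4,5}. Safe: 2. Place at column 2.
Columns [4, 1, 3, 5, 2], r−c [-3, 1, 0, -1, 3], r+c [5, 3, 6, 9, 7] are all distinct, so no two queens attack.

(1,4) (2,1) (3,3) (4,5) (5,2)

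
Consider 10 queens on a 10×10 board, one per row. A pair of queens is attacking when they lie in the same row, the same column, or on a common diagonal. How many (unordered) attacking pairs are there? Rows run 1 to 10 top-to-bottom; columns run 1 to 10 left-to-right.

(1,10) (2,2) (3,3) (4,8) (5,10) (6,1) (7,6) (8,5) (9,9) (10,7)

Same column: (1,10)–(5,10) (column 10).
Same diagonal: (2,2)–(3,3) (|2−3| = |2−3| = 1); (2,2)–(9,9) (|2−9| = |2−9| = 7); (3,3)–(9,9) (|3−9| = |3−9| = 6); (7,6)–(8,5) (|7−8| = |6−5| = 1); (8,5)–(10,7) (|8−10| = |5−7| = 2).
Total attacking pairs: 6.

6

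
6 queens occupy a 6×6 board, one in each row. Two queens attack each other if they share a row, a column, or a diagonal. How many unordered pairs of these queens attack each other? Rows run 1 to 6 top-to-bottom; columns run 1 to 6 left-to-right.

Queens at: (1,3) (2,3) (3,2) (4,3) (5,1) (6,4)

5

Same column: (1,3)–(2,3) (column 3); (1,3)–(4,3) (column 3); (2,3)–(4,3) (column 3).
Same diagonal: (2,3)–(3,2) (|2−3| = |3−2| = 1); (3,2)–(4,3) (|3−4| = |2−3| = 1).
Total attacking pairs: 5.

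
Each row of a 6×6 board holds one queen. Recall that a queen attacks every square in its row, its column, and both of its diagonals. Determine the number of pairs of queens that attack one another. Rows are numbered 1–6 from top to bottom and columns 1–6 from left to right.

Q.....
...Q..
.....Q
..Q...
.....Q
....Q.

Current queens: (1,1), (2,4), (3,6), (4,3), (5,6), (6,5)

3

Same column: (3,6)–(5,6) (column 6).
Same diagonal: (4,3)–(6,5) (|4−6| = |3−5| = 2); (5,6)–(6,5) (|5−6| = |6−5| = 1).
Total attacking pairs: 3.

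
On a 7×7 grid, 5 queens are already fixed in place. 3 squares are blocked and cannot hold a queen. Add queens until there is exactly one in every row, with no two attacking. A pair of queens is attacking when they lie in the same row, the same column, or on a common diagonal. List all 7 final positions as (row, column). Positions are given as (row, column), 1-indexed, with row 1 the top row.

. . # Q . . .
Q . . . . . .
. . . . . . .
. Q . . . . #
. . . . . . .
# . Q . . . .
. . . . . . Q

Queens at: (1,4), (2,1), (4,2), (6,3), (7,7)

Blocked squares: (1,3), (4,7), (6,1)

(1,4) (2,1) (3,5) (4,2) (5,6) (6,3) (7,7)

Row 3: attacked by (1,4)→{2,4,6}; (2,1)→{1,2}; (4,2)→{1,2,3}; (6,3)→{3,6}; (7,7)→{3,7}. Safe: 5. Place at column 5.
Row 5: attacked by (1,4)→{4}; (2,1)→{1,4}; (3,5)→{3,5,7}; (4,2)→{1,2,3}; (6,3)→{2,3,4}; (7,7)→{5,7}. Safe: 6. Place at column 6.
Columns [4, 1, 5, 2, 6, 3, 7], r−c [-3, 1, -2, 2, -1, 3, 0], r+c [5, 3, 8, 6, 11, 9, 14] are all distinct, so no two queens attack.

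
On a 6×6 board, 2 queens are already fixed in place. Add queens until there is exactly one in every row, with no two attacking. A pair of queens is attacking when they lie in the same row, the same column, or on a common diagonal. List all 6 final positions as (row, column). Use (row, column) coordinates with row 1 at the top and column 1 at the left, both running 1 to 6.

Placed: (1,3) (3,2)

(1,3) (2,6) (3,2) (4,5) (5,1) (6,4)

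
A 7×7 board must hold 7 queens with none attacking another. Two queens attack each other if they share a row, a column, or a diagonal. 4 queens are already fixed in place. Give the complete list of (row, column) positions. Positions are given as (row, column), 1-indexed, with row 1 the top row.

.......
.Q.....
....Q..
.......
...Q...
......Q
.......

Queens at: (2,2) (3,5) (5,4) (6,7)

Row 1: attacked by (2,2)→{1,2,3}; (3,5)→{3,5,7}; (5,4)→{4}; (6,7)→{2,7}. Safe: 6. Place at column 6.
Row 4: attacked by (1,6)→{3,6}; (2,2)→{2,4}; (3,5)→{4,5,6}; (5,4)→{3,4,5}; (6,7)→{5,7}. Safe: 1. Place at column 1.
Row 7: attacked by (1,6)→{6}; (2,2)→{2,7}; (3,5)→{1,5}; (4,1)→{1,4}; (5,4)→{2,4,6}; (6,7)→{6,7}. Safe: 3. Place at column 3.
Columns [6, 2, 5, 1, 4, 7, 3], r−c [-5, 0, -2, 3, 1, -1, 4], r+c [7, 4, 8, 5, 9, 13, 10] are all distinct, so no two queens attack.

(1,6) (2,2) (3,5) (4,1) (5,4) (6,7) (7,3)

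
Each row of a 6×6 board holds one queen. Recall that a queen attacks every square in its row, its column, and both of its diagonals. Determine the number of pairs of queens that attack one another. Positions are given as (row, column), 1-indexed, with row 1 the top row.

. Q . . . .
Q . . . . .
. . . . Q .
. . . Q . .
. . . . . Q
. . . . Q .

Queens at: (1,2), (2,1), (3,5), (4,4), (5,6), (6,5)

Same column: (3,5)–(6,5) (column 5).
Same diagonal: (1,2)–(2,1) (|1−2| = |2−1| = 1); (1,2)–(5,6) (|1−5| = |2−6| = 4); (2,1)–(6,5) (|2−6| = |1−5| = 4); (3,5)–(4,4) (|3−4| = |5−4| = 1); (5,6)–(6,5) (|5−6| = |6−5| = 1).
Total attacking pairs: 6.

6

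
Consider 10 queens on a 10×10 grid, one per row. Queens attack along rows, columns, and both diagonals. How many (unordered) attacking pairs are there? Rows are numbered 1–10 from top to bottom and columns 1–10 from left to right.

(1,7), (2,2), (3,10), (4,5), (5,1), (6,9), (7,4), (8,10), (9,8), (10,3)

2

Same column: (3,10)–(8,10) (column 10).
Same diagonal: (3,10)–(10,3) (|3−10| = |10−3| = 7).
Total attacking pairs: 2.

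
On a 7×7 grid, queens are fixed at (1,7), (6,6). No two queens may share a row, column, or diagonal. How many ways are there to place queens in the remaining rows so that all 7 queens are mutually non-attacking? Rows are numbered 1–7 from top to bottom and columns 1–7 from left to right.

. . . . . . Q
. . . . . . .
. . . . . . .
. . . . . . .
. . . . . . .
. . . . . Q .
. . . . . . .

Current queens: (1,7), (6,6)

1

Branch on row 2: col 1 → 0; col 3 → 0; col 4 → 1; col 5 → 0.
Sum: 0 + 0 + 1 + 0 = 1.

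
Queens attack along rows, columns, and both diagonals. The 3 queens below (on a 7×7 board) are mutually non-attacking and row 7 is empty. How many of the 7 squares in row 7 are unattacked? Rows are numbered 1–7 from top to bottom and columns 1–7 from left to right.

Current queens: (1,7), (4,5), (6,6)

2

(1,7) attacks row 7 at column 7 and diagonals 1.
(4,5) attacks row 7 at column 5 and diagonals 2.
(6,6) attacks row 7 at column 6 and diagonals 5, 7.
Attacked columns: {1, 2, 5, 6, 7}. Safe: {3, 4}.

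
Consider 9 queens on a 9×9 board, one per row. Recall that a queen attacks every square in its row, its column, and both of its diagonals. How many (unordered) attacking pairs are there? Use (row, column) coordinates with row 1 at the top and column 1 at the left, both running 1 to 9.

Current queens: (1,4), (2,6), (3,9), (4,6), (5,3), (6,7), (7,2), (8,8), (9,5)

2

Same column: (2,6)–(4,6) (column 6).
Same diagonal: (2,6)–(5,3) (|2−5| = |6−3| = 3).
Total attacking pairs: 2.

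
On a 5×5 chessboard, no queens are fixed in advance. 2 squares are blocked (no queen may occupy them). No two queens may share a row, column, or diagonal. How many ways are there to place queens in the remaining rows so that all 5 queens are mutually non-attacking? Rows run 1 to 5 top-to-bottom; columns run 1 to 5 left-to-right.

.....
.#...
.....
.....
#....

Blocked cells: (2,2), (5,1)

Branch on row 1: col 1 → 2; col 2 → 2; col 3 → 1; col 4 → 1; col 5 → 1.
Sum: 2 + 2 + 1 + 1 + 1 = 7.

7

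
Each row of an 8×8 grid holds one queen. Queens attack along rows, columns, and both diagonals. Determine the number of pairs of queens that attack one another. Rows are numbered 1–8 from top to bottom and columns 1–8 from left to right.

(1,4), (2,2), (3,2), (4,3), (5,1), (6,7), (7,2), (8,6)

Same column: (2,2)–(3,2) (column 2); (2,2)–(7,2) (column 2); (3,2)–(7,2) (column 2).
Same diagonal: (1,4)–(3,2) (|1−3| = |4−2| = 2); (3,2)–(4,3) (|3−4| = |2−3| = 1).
Total attacking pairs: 5.

5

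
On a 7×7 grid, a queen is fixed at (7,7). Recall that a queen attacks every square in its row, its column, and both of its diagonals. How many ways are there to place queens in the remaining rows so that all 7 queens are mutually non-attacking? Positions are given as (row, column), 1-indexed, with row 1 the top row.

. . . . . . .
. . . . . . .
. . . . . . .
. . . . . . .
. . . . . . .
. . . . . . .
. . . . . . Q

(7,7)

4

Branch on row 1: col 2 → 1; col 3 → 1; col 4 → 1; col 5 → 1; col 6 → 0.
Sum: 1 + 1 + 1 + 1 + 0 = 4.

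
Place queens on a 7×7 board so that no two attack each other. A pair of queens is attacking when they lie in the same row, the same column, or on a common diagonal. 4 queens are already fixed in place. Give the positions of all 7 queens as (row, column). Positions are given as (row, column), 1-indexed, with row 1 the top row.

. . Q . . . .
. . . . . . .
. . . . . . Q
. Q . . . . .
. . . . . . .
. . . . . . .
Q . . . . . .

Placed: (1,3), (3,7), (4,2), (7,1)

Row 2: attacked by (1,3)→{2,3,4}; (3,7)→{6,7}; (4,2)→{2,4}; (7,1)→{1,6}. Safe: 5. Place at column 5.
Row 5: attacked by (1,3)→{3,7}; (2,5)→{2,5}; (3,7)→{5,7}; (4,2)→{1,2,3}; (7,1)→{1,3}. Safe: 4, 6. Place at column 4.
Row 6: attacked by (1,3)→{3}; (2,5)→{1,5}; (3,7)→{4,7}; (4,2)→{2,4}; (5,4)→{3,4,5}; (7,1)→{1,2}. Safe: 6. Place at column 6.
Columns [3, 5, 7, 2, 4, 6, 1], r−c [-2, -3, -4, 2, 1, 0, 6], r+c [4, 7, 10, 6, 9, 12, 8] are all distinct, so no two queens attack.

(1,3) (2,5) (3,7) (4,2) (5,4) (6,6) (7,1)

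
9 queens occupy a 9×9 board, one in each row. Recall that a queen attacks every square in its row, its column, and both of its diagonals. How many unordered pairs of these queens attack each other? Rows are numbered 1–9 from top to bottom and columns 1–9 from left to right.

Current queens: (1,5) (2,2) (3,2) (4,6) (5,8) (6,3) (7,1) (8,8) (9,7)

Same column: (2,2)–(3,2) (column 2); (5,8)–(8,8) (column 8).
Same diagonal: (2,2)–(8,8) (|2−8| = |2−8| = 6); (8,8)–(9,7) (|8−9| = |8−7| = 1).
Total attacking pairs: 4.

4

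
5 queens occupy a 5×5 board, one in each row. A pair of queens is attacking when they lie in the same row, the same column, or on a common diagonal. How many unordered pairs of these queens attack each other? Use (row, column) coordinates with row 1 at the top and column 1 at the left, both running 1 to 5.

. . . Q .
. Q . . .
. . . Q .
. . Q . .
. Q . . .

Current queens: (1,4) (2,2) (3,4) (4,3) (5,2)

5

Same column: (1,4)–(3,4) (column 4); (2,2)–(5,2) (column 2).
Same diagonal: (3,4)–(4,3) (|3−4| = |4−3| = 1); (3,4)–(5,2) (|3−5| = |4−2| = 2); (4,3)–(5,2) (|4−5| = |3−2| = 1).
Total attacking pairs: 5.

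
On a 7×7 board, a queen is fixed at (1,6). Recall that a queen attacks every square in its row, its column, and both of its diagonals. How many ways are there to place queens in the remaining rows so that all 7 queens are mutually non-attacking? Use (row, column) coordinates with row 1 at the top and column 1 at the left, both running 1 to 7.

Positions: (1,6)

Branch on row 2: col 1 → 1; col 2 → 1; col 3 → 3; col 4 → 2.
Sum: 1 + 1 + 3 + 2 = 7.

7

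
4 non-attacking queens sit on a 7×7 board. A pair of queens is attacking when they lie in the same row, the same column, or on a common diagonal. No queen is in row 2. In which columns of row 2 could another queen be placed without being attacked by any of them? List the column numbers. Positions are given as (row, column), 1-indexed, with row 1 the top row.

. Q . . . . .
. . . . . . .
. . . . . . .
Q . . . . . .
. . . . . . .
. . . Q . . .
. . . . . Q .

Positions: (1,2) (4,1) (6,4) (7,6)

(1,2) attacks row 2 at column 2 and diagonals 1, 3.
(4,1) attacks row 2 at column 1 and diagonals 3.
(6,4) attacks row 2 at column 4.
(7,6) attacks row 2 at column 6 and diagonals 1.
Attacked columns: {1, 2, 3, 4, 6}. Safe: {5, 7}.

columns 5, 7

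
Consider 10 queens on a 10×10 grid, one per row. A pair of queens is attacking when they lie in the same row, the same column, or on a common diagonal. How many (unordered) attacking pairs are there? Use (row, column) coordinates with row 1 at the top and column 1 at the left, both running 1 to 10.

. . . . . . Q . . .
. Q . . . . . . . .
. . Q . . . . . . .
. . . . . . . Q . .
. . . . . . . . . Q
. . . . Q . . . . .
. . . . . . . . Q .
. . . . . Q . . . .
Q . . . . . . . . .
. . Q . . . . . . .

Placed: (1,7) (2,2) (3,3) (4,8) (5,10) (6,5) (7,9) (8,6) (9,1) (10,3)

2

Same column: (3,3)–(10,3) (column 3).
Same diagonal: (2,2)–(3,3) (|2−3| = |2−3| = 1).
Total attacking pairs: 2.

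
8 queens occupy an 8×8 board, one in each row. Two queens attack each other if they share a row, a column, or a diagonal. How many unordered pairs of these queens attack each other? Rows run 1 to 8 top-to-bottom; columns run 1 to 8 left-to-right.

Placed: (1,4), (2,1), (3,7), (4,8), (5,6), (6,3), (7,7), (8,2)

Same column: (3,7)–(7,7) (column 7).
Same diagonal: (3,7)–(4,8) (|3−4| = |7−8| = 1); (3,7)–(8,2) (|3−8| = |7−2| = 5).
Total attacking pairs: 3.

3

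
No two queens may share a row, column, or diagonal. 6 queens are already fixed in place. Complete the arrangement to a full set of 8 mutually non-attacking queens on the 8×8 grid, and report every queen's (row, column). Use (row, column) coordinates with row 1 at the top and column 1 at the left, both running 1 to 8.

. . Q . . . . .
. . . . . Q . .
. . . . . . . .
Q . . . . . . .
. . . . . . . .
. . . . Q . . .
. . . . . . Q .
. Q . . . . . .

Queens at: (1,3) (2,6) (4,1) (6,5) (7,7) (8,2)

(1,3) (2,6) (3,4) (4,1) (5,8) (6,5) (7,7) (8,2)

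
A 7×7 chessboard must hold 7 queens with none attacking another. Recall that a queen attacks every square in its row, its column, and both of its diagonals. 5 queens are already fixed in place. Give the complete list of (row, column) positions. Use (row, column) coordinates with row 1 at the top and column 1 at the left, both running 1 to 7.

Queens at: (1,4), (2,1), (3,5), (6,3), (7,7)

Row 4: attacked by (1,4)→{1,4,7}; (2,1)→{1,3}; (3,5)→{4,5,6}; (6,3)→{1,3,5}; (7,7)→{4,7}. Safe: 2. Place at column 2.
Row 5: attacked by (1,4)→{4}; (2,1)→{1,4}; (3,5)→{3,5,7}; (4,2)→{1,2,3}; (6,3)→{2,3,4}; (7,7)→{5,7}. Safe: 6. Place at column 6.
Columns [4, 1, 5, 2, 6, 3, 7], r−c [-3, 1, -2, 2, -1, 3, 0], r+c [5, 3, 8, 6, 11, 9, 14] are all distinct, so no two queens attack.

(1,4) (2,1) (3,5) (4,2) (5,6) (6,3) (7,7)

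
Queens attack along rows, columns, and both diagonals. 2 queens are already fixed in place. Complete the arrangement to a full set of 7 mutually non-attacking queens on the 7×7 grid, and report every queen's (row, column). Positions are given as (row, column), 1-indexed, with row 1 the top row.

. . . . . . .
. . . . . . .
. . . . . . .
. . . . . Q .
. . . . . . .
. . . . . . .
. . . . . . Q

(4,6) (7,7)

(1,5) (2,3) (3,1) (4,6) (5,4) (6,2) (7,7)

Row 1: attacked by (4,6)→{3,6}; (7,7)→{1,7}. Safe: 2, 4, 5. Place at column 5.
Row 2: attacked by (1,5)→{4,5,6}; (4,6)→{4,6}; (7,7)→{2,7}. Safe: 1, 3. Place at column 3.
Row 3: attacked by (1,5)→{3,5,7}; (2,3)→{2,3,4}; (4,6)→{5,6,7}; (7,7)→{3,7}. Safe: 1. Place at column 1.
Row 5: attacked by (1,5)→{1,5}; (2,3)→{3,6}; (3,1)→{1,3}; (4,6)→{5,6,7}; (7,7)→{5,7}. Safe: 2, 4. Place at column 4.
Row 6: attacked by (1,5)→{5}; (2,3)→{3,7}; (3,1)→{1,4}; (4,6)→{4,6}; (5,4)→{3,4,5}; (7,7)→{6,7}. Safe: 2. Place at column 2.
Columns [5, 3, 1, 6, 4, 2, 7], r−c [-4, -1, 2, -2, 1, 4, 0], r+c [6, 5, 4, 10, 9, 8, 14] are all distinct, so no two queens attack.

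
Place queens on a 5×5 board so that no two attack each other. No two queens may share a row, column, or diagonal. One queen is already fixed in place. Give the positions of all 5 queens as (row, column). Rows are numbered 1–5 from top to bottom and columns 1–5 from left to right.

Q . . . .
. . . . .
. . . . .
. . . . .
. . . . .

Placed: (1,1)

(1,1) (2,3) (3,5) (4,2) (5,4)

Row 2: attacked by (1,1)→{1,2}. Safe: 3, 4, 5. Place at column 3.
Row 3: attacked by (1,1)→{1,3}; (2,3)→{2,3,4}. Safe: 5. Place at column 5.
Row 4: attacked by (1,1)→{1,4}; (2,3)→{1,3,5}; (3,5)→{4,5}. Safe: 2. Place at column 2.
Row 5: attacked by (1,1)→{1,5}; (2,3)→{3}; (3,5)→{3,5}; (4,2)→{1,2,3}. Safe: 4. Place at column 4.
Columns [1, 3, 5, 2, 4], r−c [0, -1, -2, 2, 1], r+c [2, 5, 8, 6, 9] are all distinct, so no two queens attack.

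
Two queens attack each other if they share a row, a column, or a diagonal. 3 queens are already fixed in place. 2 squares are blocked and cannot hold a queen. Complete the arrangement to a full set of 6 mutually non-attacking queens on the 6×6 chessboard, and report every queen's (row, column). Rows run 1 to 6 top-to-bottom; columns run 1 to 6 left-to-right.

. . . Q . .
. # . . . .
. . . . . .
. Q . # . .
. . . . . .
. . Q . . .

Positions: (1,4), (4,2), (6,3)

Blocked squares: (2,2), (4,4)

(1,4) (2,1) (3,5) (4,2) (5,6) (6,3)

Row 2: attacked by (1,4)→{3,4,5}; (4,2)→{2,4}; (6,3)→{3}. Blocked: 2. Safe: 1, 6. Place at column 1.
Row 3: attacked by (1,4)→{2,4,6}; (2,1)→{1,2}; (4,2)→{1,2,3}; (6,3)→{3,6}. Safe: 5. Place at column 5.
Row 5: attacked by (1,4)→{4}; (2,1)→{1,4}; (3,5)→{3,5}; (4,2)→{1,2,3}; (6,3)→{2,3,4}. Safe: 6. Place at column 6.
Columns [4, 1, 5, 2, 6, 3], r−c [-3, 1, -2, 2, -1, 3], r+c [5, 3, 8, 6, 11, 9] are all distinct, so no two queens attack.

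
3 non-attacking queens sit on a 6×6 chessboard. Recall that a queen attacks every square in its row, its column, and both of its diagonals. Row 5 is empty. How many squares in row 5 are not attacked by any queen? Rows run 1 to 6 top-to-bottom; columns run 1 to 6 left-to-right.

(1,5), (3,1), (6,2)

(1,5) attacks row 5 at column 5 and diagonals 1.
(3,1) attacks row 5 at column 1 and diagonals 3.
(6,2) attacks row 5 at column 2 and diagonals 1, 3.
Attacked columns: {1, 2, 3, 5}. Safe: {4, 6}.

2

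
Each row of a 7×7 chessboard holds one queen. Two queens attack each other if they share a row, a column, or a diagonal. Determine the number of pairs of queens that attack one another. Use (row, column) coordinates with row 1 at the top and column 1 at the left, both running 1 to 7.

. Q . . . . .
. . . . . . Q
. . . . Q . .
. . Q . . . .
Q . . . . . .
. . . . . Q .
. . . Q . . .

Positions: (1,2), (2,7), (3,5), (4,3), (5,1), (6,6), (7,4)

All columns are distinct and no two queens satisfy |Δrow| = |Δcol|, so no pair attacks.

0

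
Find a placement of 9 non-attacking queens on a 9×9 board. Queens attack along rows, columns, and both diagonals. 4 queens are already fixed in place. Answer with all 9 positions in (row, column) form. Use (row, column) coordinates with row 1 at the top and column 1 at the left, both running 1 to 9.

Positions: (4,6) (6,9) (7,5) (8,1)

(1,7) (2,3) (3,8) (4,6) (5,2) (6,9) (7,5) (8,1) (9,4)

Row 1: attacked by (4,6)→{3,6,9}; (6,9)→{4,9}; (7,5)→{5}; (8,1)→{1,8}. Safe: 2, 7. Place at column 7.
Row 2: attacked by (1,7)→{6,7,8}; (4,6)→{4,6,8}; (6,9)→{5,9}; (7,5)→{5}; (8,1)→{1,7}. Safe: 2, 3. Place at column 3.
Row 3: attacked by (1,7)→{5,7,9}; (2,3)→{2,3,4}; (4,6)→{5,6,7}; (6,9)→{6,9}; (7,5)→{1,5,9}; (8,1)→{1,6}. Safe: 8. Place at column 8.
Row 5: attacked by (1,7)→{3,7}; (2,3)→{3,6}; (3,8)→{6,8}; (4,6)→{5,6,7}; (6,9)→{8,9}; (7,5)→{3,5,7}; (8,1)→{1,4}. Safe: 2. Place at column 2.
Row 9: attacked by (1,7)→{7}; (2,3)→{3}; (3,8)→{2,8}; (4,6)→{1,6}; (5,2)→{2,6}; (6,9)→{6,9}; (7,5)→{3,5,7}; (8,1)→{1,2}. Safe: 4. Place at column 4.
Columns [7, 3, 8, 6, 2, 9, 5, 1, 4], r−c [-6, -1, -5, -2, 3, -3, 2, 7, 5], r+c [8, 5, 11, 10, 7, 15, 12, 9, 13] are all distinct, so no two queens attack.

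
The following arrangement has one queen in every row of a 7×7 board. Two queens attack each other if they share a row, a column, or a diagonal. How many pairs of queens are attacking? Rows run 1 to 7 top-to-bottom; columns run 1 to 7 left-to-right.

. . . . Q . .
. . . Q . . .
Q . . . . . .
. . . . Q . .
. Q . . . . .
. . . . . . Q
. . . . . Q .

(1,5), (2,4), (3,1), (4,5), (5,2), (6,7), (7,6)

4

Same column: (1,5)–(4,5) (column 5).
Same diagonal: (1,5)–(2,4) (|1−2| = |5−4| = 1); (4,5)–(6,7) (|4−6| = |5−7| = 2); (6,7)–(7,6) (|6−7| = |7−6| = 1).
Total attacking pairs: 4.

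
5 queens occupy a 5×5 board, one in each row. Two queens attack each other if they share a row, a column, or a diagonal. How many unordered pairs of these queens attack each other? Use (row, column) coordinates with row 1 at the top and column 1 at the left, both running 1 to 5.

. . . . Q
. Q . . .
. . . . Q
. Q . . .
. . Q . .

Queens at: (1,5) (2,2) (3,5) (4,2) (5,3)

5

Same column: (1,5)–(3,5) (column 5); (2,2)–(4,2) (column 2).
Same diagonal: (1,5)–(4,2) (|1−4| = |5−2| = 3); (3,5)–(5,3) (|3−5| = |5−3| = 2); (4,2)–(5,3) (|4−5| = |2−3| = 1).
Total attacking pairs: 5.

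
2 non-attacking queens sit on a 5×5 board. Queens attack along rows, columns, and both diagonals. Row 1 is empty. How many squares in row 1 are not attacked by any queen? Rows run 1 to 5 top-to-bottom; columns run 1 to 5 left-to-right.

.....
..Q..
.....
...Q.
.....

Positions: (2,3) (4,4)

1

(2,3) attacks row 1 at column 3 and diagonals 2, 4.
(4,4) attacks row 1 at column 4 and diagonals 1.
Attacked columns: {1, 2, 3, 4}. Safe: {5}.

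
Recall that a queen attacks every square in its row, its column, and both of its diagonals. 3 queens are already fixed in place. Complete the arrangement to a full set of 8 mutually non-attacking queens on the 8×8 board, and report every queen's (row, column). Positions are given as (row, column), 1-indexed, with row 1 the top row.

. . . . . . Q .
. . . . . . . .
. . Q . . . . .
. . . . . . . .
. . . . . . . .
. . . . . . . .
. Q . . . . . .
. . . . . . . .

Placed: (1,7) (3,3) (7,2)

Row 2: attacked by (1,7)→{6,7,8}; (3,3)→{2,3,4}; (7,2)→{2,7}. Safe: 1, 5. Place at column 5.
Row 4: attacked by (1,7)→{4,7}; (2,5)→{3,5,7}; (3,3)→{2,3,4}; (7,2)→{2,5}. Safe: 1, 6, 8. Place at column 1.
Row 5: attacked by (1,7)→{3,7}; (2,5)→{2,5,8}; (3,3)→{1,3,5}; (4,1)→{1,2}; (7,2)→{2,4}. Safe: 6. Place at column 6.
Row 6: attacked by (1,7)→{2,7}; (2,5)→{1,5}; (3,3)→{3,6}; (4,1)→{1,3}; (5,6)→{5,6,7}; (7,2)→{1,2,3}. Safe: 4, 8. Place at column 8.
Row 8: attacked by (1,7)→{7}; (2,5)→{5}; (3,3)→{3,8}; (4,1)→{1,5}; (5,6)→{3,6}; (6,8)→{6,8}; (7,2)→{1,2,3}. Safe: 4. Place at column 4.
Columns [7, 5, 3, 1, 6, 8, 2, 4], r−c [-6, -3, 0, 3, -1, -2, 5, 4], r+c [8, 7, 6, 5, 11, 14, 9, 12] are all distinct, so no two queens attack.

(1,7) (2,5) (3,3) (4,1) (5,6) (6,8) (7,2) (8,4)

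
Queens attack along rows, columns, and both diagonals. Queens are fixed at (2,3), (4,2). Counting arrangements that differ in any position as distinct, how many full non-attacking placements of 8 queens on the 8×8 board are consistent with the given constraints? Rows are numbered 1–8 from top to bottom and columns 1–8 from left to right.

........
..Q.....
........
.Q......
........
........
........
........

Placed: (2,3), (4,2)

3

Branch on row 1: col 1 → 0; col 6 → 2; col 7 → 1; col 8 → 0.
Sum: 0 + 2 + 1 + 0 = 3.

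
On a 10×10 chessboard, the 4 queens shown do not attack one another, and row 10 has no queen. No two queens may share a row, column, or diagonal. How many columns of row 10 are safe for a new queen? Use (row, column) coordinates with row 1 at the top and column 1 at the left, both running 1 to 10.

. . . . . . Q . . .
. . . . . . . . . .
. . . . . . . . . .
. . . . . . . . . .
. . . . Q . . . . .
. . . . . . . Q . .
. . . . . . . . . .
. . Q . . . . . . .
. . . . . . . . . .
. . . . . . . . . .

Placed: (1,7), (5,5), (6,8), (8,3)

3

(1,7) attacks row 10 at column 7.
(5,5) attacks row 10 at column 5 and diagonals 10.
(6,8) attacks row 10 at column 8 and diagonals 4.
(8,3) attacks row 10 at column 3 and diagonals 1, 5.
Attacked columns: {1, 3, 4, 5, 7, 8, 10}. Safe: {2, 6, 9}.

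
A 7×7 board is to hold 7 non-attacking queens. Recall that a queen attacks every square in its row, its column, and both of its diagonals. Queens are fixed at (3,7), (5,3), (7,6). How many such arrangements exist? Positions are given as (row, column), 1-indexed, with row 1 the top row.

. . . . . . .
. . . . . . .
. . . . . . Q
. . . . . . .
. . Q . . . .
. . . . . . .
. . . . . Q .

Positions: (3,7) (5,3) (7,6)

1

Branch on row 1: col 1 → 0; col 2 → 0; col 4 → 1.
Sum: 0 + 0 + 1 = 1.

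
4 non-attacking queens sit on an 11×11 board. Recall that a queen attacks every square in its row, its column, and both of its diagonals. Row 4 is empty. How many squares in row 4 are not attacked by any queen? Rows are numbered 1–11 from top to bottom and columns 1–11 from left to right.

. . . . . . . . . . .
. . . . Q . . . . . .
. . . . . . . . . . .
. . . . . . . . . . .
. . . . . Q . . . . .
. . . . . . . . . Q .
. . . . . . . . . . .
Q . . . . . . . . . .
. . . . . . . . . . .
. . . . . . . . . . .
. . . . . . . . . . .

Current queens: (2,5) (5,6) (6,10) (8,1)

4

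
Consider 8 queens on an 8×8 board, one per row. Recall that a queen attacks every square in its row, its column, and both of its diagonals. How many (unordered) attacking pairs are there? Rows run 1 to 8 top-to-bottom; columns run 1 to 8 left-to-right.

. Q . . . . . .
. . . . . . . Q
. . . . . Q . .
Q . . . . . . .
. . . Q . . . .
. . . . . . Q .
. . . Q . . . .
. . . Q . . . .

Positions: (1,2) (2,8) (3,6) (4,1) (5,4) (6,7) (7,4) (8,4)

Same column: (5,4)–(7,4) (column 4); (5,4)–(8,4) (column 4); (7,4)–(8,4) (column 4).
Same diagonal: (1,2)–(6,7) (|1−6| = |2−7| = 5); (3,6)–(5,4) (|3−5| = |6−4| = 2); (4,1)–(7,4) (|4−7| = |1−4| = 3).
Total attacking pairs: 6.

6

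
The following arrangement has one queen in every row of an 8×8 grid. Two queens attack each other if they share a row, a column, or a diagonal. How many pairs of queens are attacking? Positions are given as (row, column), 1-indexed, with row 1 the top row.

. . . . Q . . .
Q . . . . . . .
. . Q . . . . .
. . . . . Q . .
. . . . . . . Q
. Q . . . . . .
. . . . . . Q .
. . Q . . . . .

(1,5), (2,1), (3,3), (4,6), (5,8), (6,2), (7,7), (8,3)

Same column: (3,3)–(8,3) (column 3).
Same diagonal: (1,5)–(3,3) (|1−3| = |5−3| = 2); (3,3)–(7,7) (|3−7| = |3−7| = 4).
Total attacking pairs: 3.

3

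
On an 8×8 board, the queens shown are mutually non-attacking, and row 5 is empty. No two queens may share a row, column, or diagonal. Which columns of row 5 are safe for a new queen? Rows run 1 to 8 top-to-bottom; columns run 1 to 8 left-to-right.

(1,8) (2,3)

columns 1, 2, 5, 7

(1,8) attacks row 5 at column 8 and diagonals 4.
(2,3) attacks row 5 at column 3 and diagonals 6.
Attacked columns: {3, 4, 6, 8}. Safe: {1, 2, 5, 7}.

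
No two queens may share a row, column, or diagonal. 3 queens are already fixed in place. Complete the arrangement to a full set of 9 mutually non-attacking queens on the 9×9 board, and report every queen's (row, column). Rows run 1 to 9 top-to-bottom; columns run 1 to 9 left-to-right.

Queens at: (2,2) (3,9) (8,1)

Row 1: attacked by (2,2)→{1,2,3}; (3,9)→{7,9}; (8,1)→{1,8}. Safe: 4, 5, 6. Place at column 5.
Row 4: attacked by (1,5)→{2,5,8}; (2,2)→{2,4}; (3,9)→{8,9}; (8,1)→{1,5}. Safe: 3, 6, 7. Place at column 6.
Row 5: attacked by (1,5)→{1,5,9}; (2,2)→{2,5}; (3,9)→{7,9}; (4,6)→{5,6,7}; (8,1)→{1,4}. Safe: 3, 8. Place at column 3.
Row 6: attacked by (1,5)→{5}; (2,2)→{2,6}; (3,9)→{6,9}; (4,6)→{4,6,8}; (5,3)→{2,3,4}; (8,1)→{1,3}. Safe: 7. Place at column 7.
Row 7: attacked by (1,5)→{5}; (2,2)→{2,7}; (3,9)→{5,9}; (4,6)→{3,6,9}; (5,3)→{1,3,5}; (6,7)→{6,7,8}; (8,1)→{1,2}. Safe: 4. Place at column 4.
Row 9: attacked by (1,5)→{5}; (2,2)→{2,9}; (3,9)→{3,9}; (4,6)→{1,6}; (5,3)→{3,7}; (6,7)→{4,7}; (7,4)→{2,4,6}; (8,1)→{1,2}. Safe: 8. Place at column 8.
Columns [5, 2, 9, 6, 3, 7, 4, 1, 8], r−c [-4, 0, -6, -2, 2, -1, 3, 7, 1], r+c [6, 4, 12, 10, 8, 13, 11, 9, 17] are all distinct, so no two queens attack.

(1,5) (2,2) (3,9) (4,6) (5,3) (6,7) (7,4) (8,1) (9,8)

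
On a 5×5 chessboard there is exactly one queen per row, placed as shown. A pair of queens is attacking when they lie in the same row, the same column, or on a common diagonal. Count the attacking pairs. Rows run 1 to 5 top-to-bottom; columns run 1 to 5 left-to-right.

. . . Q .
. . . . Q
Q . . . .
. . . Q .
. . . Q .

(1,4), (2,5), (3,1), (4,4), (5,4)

4

Same column: (1,4)–(4,4) (column 4); (1,4)–(5,4) (column 4); (4,4)–(5,4) (column 4).
Same diagonal: (1,4)–(2,5) (|1−2| = |4−5| = 1).
Total attacking pairs: 4.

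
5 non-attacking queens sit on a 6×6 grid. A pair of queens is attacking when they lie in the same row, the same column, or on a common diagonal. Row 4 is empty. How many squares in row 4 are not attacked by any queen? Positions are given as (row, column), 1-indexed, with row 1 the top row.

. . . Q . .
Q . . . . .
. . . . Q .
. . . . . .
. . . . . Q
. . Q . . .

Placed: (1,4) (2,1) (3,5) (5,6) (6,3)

1

(1,4) attacks row 4 at column 4 and diagonals 1.
(2,1) attacks row 4 at column 1 and diagonals 3.
(3,5) attacks row 4 at column 5 and diagonals 4, 6.
(5,6) attacks row 4 at column 6 and diagonals 5.
(6,3) attacks row 4 at column 3 and diagonals 1, 5.
Attacked columns: {1, 3, 4, 5, 6}. Safe: {2}.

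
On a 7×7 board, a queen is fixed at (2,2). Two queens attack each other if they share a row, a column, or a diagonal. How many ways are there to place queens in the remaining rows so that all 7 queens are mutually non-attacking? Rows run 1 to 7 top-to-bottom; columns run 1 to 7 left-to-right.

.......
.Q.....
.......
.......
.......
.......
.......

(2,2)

4

Branch on row 1: col 4 → 1; col 5 → 1; col 6 → 1; col 7 → 1.
Sum: 1 + 1 + 1 + 1 = 4.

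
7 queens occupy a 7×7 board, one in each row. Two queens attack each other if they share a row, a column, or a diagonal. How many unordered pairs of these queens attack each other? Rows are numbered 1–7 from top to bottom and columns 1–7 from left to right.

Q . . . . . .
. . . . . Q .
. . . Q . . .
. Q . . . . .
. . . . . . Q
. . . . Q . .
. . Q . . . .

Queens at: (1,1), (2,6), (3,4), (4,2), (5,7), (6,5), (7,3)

All columns are distinct and no two queens satisfy |Δrow| = |Δcol|, so no pair attacks.

0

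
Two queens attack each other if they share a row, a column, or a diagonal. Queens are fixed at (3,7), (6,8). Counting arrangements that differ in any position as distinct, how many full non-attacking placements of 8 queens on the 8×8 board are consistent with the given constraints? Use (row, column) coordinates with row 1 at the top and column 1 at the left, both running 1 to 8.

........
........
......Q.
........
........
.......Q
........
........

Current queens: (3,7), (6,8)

8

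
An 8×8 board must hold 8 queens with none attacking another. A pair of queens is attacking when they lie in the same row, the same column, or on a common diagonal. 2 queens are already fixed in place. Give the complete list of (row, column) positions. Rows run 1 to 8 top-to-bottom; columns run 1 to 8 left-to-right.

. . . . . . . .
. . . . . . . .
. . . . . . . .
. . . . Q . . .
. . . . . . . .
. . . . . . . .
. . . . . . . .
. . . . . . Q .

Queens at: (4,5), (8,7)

(1,4) (2,6) (3,1) (4,5) (5,2) (6,8) (7,3) (8,7)

Row 1: attacked by (4,5)→{2,5,8}; (8,7)→{7}. Safe: 1, 3, 4, 6. Place at column 4.
Row 2: attacked by (1,4)→{3,4,5}; (4,5)→{3,5,7}; (8,7)→{1,7}. Safe: 2, 6, 8. Place at column 6.
Row 3: attacked by (1,4)→{2,4,6}; (2,6)→{5,6,7}; (4,5)→{4,5,6}; (8,7)→{2,7}. Safe: 1, 3, 8. Place at column 1.
Row 5: attacked by (1,4)→{4,8}; (2,6)→{3,6}; (3,1)→{1,3}; (4,5)→{4,5,6}; (8,7)→{4,7}. Safe: 2. Place at column 2.
Row 6: attacked by (1,4)→{4}; (2,6)→{2,6}; (3,1)→{1,4}; (4,5)→{3,5,7}; (5,2)→{1,2,3}; (8,7)→{5,7}. Safe: 8. Place at column 8.
Row 7: attacked by (1,4)→{4}; (2,6)→{1,6}; (3,1)→{1,5}; (4,5)→{2,5,8}; (5,2)→{2,4}; (6,8)→{7,8}; (8,7)→{6,7,8}. Safe: 3. Place at column 3.
Columns [4, 6, 1, 5, 2, 8, 3, 7], r−c [-3, -4, 2, -1, 3, -2, 4, 1], r+c [5, 8, 4, 9, 7, 14, 10, 15] are all distinct, so no two queens attack.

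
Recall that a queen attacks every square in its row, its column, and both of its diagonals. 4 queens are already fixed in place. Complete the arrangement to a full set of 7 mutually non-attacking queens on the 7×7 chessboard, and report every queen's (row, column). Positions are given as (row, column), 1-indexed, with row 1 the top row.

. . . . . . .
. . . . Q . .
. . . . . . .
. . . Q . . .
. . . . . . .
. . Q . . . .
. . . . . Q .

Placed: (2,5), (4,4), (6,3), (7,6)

Row 1: attacked by (2,5)→{4,5,6}; (4,4)→{1,4,7}; (6,3)→{3}; (7,6)→{6}. Safe: 2. Place at column 2.
Row 3: attacked by (1,2)→{2,4}; (2,5)→{4,5,6}; (4,4)→{3,4,5}; (6,3)→{3,6}; (7,6)→{2,6}. Safe: 1, 7. Place at column 1.
Row 5: attacked by (1,2)→{2,6}; (2,5)→{2,5}; (3,1)→{1,3}; (4,4)→{3,4,5}; (6,3)→{2,3,4}; (7,6)→{4,6}. Safe: 7. Place at column 7.
Columns [2, 5, 1, 4, 7, 3, 6], r−c [-1, -3, 2, 0, -2, 3, 1], r+c [3, 7, 4, 8, 12, 9, 13] are all distinct, so no two queens attack.

(1,2) (2,5) (3,1) (4,4) (5,7) (6,3) (7,6)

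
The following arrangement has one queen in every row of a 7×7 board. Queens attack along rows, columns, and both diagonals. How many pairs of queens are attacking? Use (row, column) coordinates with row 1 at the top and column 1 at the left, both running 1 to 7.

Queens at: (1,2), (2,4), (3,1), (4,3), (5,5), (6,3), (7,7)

Same column: (4,3)–(6,3) (column 3).
Same diagonal: (5,5)–(7,7) (|5−7| = |5−7| = 2).
Total attacking pairs: 2.

2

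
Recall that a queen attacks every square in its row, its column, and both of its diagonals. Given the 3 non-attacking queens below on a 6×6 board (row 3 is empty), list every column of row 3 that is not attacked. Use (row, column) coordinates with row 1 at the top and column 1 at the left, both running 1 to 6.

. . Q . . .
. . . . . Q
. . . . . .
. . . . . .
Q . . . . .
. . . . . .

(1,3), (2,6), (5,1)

columns 2, 4

(1,3) attacks row 3 at column 3 and diagonals 1, 5.
(2,6) attacks row 3 at column 6 and diagonals 5.
(5,1) attacks row 3 at column 1 and diagonals 3.
Attacked columns: {1, 3, 5, 6}. Safe: {2, 4}.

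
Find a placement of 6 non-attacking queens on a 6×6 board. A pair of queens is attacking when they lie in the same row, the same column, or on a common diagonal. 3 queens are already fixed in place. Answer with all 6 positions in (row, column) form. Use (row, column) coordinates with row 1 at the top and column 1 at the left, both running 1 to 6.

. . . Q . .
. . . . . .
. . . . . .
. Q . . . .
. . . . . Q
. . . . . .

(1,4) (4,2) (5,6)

(1,4) (2,1) (3,5) (4,2) (5,6) (6,3)

Row 2: attacked by (1,4)→{3,4,5}; (4,2)→{2,4}; (5,6)→{3,6}. Safe: 1. Place at column 1.
Row 3: attacked by (1,4)→{2,4,6}; (2,1)→{1,2}; (4,2)→{1,2,3}; (5,6)→{4,6}. Safe: 5. Place at column 5.
Row 6: attacked by (1,4)→{4}; (2,1)→{1,5}; (3,5)→{2,5}; (4,2)→{2,4}; (5,6)→{5,6}. Safe: 3. Place at column 3.
Columns [4, 1, 5, 2, 6, 3], r−c [-3, 1, -2, 2, -1, 3], r+c [5, 3, 8, 6, 11, 9] are all distinct, so no two queens attack.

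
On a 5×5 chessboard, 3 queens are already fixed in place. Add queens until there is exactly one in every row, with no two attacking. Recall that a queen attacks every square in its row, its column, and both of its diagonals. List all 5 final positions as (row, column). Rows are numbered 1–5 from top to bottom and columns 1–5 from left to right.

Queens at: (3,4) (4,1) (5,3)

Row 1: attacked by (3,4)→{2,4}; (4,1)→{1,4}; (5,3)→{3}. Safe: 5. Place at column 5.
Row 2: attacked by (1,5)→{4,5}; (3,4)→{3,4,5}; (4,1)→{1,3}; (5,3)→{3}. Safe: 2. Place at column 2.
Columns [5, 2, 4, 1, 3], r−c [-4, 0, -1, 3, 2], r+c [6, 4, 7, 5, 8] are all distinct, so no two queens attack.

(1,5) (2,2) (3,4) (4,1) (5,3)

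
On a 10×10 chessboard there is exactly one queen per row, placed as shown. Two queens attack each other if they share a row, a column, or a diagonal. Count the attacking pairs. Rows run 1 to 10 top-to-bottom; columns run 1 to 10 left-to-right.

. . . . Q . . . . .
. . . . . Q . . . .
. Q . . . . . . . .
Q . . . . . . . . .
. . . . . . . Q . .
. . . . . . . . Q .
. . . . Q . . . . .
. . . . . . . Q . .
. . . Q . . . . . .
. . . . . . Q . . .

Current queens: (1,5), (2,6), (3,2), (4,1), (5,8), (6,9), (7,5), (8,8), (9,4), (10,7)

Same column: (1,5)–(7,5) (column 5); (5,8)–(8,8) (column 8).
Same diagonal: (1,5)–(2,6) (|1−2| = |5−6| = 1); (3,2)–(4,1) (|3−4| = |2−1| = 1); (4,1)–(10,7) (|4−10| = |1−7| = 6); (5,8)–(6,9) (|5−6| = |8−9| = 1); (5,8)–(9,4) (|5−9| = |8−4| = 4).
Total attacking pairs: 7.

7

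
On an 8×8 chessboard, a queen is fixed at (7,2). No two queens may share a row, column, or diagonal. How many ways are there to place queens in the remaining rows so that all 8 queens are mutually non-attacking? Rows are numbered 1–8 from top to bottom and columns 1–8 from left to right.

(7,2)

Branch on row 1: col 1 → 2; col 3 → 3; col 4 → 1; col 5 → 2; col 6 → 5; col 7 → 3.
Sum: 2 + 3 + 1 + 2 + 5 + 3 = 16.

16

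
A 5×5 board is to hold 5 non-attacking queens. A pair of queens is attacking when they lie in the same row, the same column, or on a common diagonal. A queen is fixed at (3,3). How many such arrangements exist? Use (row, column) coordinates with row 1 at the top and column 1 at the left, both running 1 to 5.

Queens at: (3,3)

2

Branch on row 1: col 2 → 1; col 4 → 1.
Sum: 1 + 1 = 2.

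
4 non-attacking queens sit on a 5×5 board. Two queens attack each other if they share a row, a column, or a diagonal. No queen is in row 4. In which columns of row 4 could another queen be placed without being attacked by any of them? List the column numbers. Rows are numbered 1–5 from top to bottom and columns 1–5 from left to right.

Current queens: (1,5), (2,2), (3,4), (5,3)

columns 1

(1,5) attacks row 4 at column 5 and diagonals 2.
(2,2) attacks row 4 at column 2 and diagonals 4.
(3,4) attacks row 4 at column 4 and diagonals 3, 5.
(5,3) attacks row 4 at column 3 and diagonals 2, 4.
Attacked columns: {2, 3, 4, 5}. Safe: {1}.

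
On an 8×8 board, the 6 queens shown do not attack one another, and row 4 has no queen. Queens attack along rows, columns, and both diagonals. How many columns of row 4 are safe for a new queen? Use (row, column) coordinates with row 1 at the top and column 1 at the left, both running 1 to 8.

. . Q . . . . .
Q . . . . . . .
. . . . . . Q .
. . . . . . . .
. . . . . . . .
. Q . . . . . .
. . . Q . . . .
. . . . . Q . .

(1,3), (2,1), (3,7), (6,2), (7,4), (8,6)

1

(1,3) attacks row 4 at column 3 and diagonals 6.
(2,1) attacks row 4 at column 1 and diagonals 3.
(3,7) attacks row 4 at column 7 and diagonals 6, 8.
(6,2) attacks row 4 at column 2 and diagonals 4.
(7,4) attacks row 4 at column 4 and diagonals 1, 7.
(8,6) attacks row 4 at column 6 and diagonals 2.
Attacked columns: {1, 2, 3, 4, 6, 7, 8}. Safe: {5}.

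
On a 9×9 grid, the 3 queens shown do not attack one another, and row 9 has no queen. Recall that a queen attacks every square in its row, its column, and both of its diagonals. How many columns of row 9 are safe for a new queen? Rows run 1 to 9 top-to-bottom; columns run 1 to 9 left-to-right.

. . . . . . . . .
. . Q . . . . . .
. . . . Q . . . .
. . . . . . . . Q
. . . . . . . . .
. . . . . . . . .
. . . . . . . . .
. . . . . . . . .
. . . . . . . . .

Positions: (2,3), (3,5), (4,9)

(2,3) attacks row 9 at column 3.
(3,5) attacks row 9 at column 5.
(4,9) attacks row 9 at column 9 and diagonals 4.
Attacked columns: {3, 4, 5, 9}. Safe: {1, 2, 6, 7, 8}.

5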